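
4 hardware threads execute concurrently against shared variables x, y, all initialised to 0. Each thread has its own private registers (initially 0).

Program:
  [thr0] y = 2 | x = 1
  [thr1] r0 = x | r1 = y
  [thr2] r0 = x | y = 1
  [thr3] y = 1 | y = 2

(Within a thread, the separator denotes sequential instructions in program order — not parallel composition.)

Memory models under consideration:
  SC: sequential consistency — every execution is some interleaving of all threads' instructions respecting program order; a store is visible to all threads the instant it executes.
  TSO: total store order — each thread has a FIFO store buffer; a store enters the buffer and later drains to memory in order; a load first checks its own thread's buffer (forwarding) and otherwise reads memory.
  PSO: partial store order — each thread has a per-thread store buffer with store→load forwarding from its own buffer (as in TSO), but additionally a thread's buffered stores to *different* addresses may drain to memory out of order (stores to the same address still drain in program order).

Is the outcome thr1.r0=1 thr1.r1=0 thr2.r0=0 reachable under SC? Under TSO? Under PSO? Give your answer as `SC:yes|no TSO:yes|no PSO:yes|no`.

SC:no TSO:no PSO:yes

outcome vector order: (thr1.r0,thr1.r1,thr2.r0)
SC: 10 outcomes — {000, 001, 010, 011, 020, 021, 110, 111, 120, 121}
TSO: 10 outcomes — {000, 001, 010, 011, 020, 021, 110, 111, 120, 121}
PSO: 12 outcomes — {000, 001, 010, 011, 020, 021, 100, 101, 110, 111, 120, 121}
target 100 ∈ {PSO}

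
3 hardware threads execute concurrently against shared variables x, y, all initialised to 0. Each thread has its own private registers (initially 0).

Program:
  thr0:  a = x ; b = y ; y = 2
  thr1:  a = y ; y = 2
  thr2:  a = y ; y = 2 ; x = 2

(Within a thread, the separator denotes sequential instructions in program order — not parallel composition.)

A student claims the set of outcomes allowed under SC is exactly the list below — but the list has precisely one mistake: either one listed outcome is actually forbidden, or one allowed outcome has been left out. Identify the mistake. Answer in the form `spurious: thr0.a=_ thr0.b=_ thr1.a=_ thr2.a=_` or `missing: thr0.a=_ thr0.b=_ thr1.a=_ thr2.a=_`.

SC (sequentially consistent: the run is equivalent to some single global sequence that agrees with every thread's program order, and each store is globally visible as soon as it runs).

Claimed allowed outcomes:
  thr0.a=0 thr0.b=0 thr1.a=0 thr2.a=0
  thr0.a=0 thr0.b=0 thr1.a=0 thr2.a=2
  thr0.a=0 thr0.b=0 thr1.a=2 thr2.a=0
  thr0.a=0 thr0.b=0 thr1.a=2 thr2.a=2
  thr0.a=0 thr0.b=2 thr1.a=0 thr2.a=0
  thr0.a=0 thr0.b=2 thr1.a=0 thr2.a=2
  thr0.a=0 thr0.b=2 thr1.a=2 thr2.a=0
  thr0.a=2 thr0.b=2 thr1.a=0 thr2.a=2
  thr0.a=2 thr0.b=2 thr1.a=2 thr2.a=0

outcome vector order: (thr0.a,thr0.b,thr1.a,thr2.a)
under SC → (0,0,0,0) (0,0,0,2) (0,0,2,0) (0,0,2,2) (0,2,0,0) (0,2,0,2) (0,2,2,0) (2,2,0,0) (2,2,0,2) (2,2,2,0)
SC∖claimed = {(2,2,0,0)}

missing: thr0.a=2 thr0.b=2 thr1.a=0 thr2.a=0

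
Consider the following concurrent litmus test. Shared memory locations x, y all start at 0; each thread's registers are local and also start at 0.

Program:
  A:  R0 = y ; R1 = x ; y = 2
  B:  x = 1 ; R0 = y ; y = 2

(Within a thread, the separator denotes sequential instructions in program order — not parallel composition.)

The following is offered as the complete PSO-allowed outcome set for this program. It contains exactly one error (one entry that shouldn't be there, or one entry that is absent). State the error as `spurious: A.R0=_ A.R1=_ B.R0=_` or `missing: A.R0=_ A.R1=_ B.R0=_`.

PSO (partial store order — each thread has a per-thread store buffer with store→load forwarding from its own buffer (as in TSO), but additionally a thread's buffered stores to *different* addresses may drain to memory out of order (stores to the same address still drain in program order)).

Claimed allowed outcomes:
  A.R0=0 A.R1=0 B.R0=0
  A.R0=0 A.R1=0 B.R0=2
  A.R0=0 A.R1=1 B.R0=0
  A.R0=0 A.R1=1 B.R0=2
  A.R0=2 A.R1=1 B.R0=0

missing: A.R0=2 A.R1=0 B.R0=0

outcome vector order: (A.R0,A.R1,B.R0)
PSO: 6 outcomes — {000, 002, 010, 012, 200, 210}
PSO∖claimed = {200}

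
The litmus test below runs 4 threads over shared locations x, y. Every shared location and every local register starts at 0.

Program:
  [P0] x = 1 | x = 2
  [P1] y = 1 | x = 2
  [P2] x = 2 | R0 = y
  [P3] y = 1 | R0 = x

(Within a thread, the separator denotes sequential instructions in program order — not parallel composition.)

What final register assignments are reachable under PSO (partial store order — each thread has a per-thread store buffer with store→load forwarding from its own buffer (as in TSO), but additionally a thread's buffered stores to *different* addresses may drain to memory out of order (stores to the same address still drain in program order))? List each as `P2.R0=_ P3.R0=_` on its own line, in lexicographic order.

outcome vector order: (P2.R0,P3.R0)
|PSO outcomes| = 6

P2.R0=0 P3.R0=0
P2.R0=0 P3.R0=1
P2.R0=0 P3.R0=2
P2.R0=1 P3.R0=0
P2.R0=1 P3.R0=1
P2.R0=1 P3.R0=2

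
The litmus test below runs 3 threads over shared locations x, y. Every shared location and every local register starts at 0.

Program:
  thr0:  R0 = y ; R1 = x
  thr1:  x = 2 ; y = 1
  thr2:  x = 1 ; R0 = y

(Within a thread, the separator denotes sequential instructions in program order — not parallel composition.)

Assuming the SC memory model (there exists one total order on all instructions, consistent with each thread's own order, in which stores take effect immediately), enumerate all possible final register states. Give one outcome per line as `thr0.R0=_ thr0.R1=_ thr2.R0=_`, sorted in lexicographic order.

thr0.R0=0 thr0.R1=0 thr2.R0=0
thr0.R0=0 thr0.R1=0 thr2.R0=1
thr0.R0=0 thr0.R1=1 thr2.R0=0
thr0.R0=0 thr0.R1=1 thr2.R0=1
thr0.R0=0 thr0.R1=2 thr2.R0=0
thr0.R0=0 thr0.R1=2 thr2.R0=1
thr0.R0=1 thr0.R1=1 thr2.R0=0
thr0.R0=1 thr0.R1=1 thr2.R0=1
thr0.R0=1 thr0.R1=2 thr2.R0=0
thr0.R0=1 thr0.R1=2 thr2.R0=1

outcome vector order: (thr0.R0,thr0.R1,thr2.R0)
|SC outcomes| = 10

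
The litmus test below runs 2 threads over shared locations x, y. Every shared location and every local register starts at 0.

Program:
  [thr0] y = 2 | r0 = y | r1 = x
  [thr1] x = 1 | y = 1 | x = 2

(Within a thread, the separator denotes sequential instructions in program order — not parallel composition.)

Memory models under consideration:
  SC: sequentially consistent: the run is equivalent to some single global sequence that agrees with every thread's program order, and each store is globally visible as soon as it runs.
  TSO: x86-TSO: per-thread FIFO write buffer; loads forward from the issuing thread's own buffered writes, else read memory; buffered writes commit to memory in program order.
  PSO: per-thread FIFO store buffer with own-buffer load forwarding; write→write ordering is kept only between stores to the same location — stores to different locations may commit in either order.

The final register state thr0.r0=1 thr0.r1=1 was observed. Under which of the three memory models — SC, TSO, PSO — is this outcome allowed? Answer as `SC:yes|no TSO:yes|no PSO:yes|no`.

outcome vector order: (thr0.r0,thr0.r1)
SC: 5 outcomes — {1/1 1/2 2/0 2/1 2/2}
TSO: 5 outcomes — {1/1 1/2 2/0 2/1 2/2}
PSO: 6 outcomes — {1/0 1/1 1/2 2/0 2/1 2/2}
target 1/1 ∈ {SC,TSO,PSO}

SC:yes TSO:yes PSO:yes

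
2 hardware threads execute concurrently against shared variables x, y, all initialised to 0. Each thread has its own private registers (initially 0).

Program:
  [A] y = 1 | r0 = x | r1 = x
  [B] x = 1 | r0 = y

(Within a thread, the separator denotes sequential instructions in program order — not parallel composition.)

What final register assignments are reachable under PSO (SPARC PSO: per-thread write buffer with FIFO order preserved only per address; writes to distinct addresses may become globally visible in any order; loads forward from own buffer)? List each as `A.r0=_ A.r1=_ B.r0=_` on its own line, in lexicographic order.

outcome vector order: (A.r0,A.r1,B.r0)
|PSO outcomes| = 6

A.r0=0 A.r1=0 B.r0=0
A.r0=0 A.r1=0 B.r0=1
A.r0=0 A.r1=1 B.r0=0
A.r0=0 A.r1=1 B.r0=1
A.r0=1 A.r1=1 B.r0=0
A.r0=1 A.r1=1 B.r0=1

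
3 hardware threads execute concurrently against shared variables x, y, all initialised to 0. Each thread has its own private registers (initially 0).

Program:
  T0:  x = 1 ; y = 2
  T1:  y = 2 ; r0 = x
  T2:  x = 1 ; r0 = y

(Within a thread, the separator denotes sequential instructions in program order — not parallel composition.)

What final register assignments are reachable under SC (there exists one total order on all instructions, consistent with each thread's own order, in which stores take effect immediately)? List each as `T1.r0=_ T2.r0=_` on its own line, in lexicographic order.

T1.r0=0 T2.r0=2
T1.r0=1 T2.r0=0
T1.r0=1 T2.r0=2

outcome vector order: (T1.r0,T2.r0)
|SC outcomes| = 3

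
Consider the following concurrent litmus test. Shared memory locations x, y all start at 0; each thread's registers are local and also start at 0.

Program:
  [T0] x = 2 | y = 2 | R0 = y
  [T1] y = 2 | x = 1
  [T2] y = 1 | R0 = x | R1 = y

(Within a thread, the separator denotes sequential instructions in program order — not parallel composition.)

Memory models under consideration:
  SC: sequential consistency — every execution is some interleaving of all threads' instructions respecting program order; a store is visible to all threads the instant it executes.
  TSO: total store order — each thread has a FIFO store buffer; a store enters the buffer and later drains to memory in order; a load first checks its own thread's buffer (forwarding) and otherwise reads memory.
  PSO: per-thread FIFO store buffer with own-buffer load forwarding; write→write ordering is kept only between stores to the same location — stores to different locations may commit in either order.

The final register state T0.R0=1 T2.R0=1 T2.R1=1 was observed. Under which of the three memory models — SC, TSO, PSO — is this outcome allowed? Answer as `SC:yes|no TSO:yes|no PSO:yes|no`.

outcome vector order: (T0.R0,T2.R0,T2.R1)
[SC] allowed = {1/1/1; 1/1/2; 1/2/1; 1/2/2; 2/0/1; 2/0/2; 2/1/1; 2/1/2; 2/2/1; 2/2/2}
[TSO] allowed = {1/0/1; 1/0/2; 1/1/1; 1/1/2; 1/2/1; 1/2/2; 2/0/1; 2/0/2; 2/1/1; 2/1/2; 2/2/1; 2/2/2}
[PSO] allowed = {1/0/1; 1/0/2; 1/1/1; 1/1/2; 1/2/1; 1/2/2; 2/0/1; 2/0/2; 2/1/1; 2/1/2; 2/2/1; 2/2/2}
target 1/1/1 ∈ {SC,TSO,PSO}

SC:yes TSO:yes PSO:yes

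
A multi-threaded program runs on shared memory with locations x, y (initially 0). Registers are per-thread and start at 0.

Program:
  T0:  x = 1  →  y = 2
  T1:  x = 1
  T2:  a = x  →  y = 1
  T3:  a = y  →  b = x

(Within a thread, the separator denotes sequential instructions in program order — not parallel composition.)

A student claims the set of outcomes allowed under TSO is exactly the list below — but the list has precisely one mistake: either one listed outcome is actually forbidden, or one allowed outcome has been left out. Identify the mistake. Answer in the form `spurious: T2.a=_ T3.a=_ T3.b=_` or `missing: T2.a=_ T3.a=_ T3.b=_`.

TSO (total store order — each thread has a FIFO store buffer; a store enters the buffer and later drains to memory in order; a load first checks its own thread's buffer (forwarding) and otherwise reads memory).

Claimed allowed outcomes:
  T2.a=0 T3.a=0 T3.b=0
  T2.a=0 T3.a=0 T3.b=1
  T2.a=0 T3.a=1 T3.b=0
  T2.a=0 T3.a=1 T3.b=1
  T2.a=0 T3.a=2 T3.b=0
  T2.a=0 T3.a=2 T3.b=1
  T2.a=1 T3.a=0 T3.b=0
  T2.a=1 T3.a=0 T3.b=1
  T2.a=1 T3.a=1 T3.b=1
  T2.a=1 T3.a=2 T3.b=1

spurious: T2.a=0 T3.a=2 T3.b=0

outcome vector order: (T2.a,T3.a,T3.b)
[TSO] allowed = {(0,0,0) (0,0,1) (0,1,0) (0,1,1) (0,2,1) (1,0,0) (1,0,1) (1,1,1) (1,2,1)}
claimed∖TSO = {(0,2,0)}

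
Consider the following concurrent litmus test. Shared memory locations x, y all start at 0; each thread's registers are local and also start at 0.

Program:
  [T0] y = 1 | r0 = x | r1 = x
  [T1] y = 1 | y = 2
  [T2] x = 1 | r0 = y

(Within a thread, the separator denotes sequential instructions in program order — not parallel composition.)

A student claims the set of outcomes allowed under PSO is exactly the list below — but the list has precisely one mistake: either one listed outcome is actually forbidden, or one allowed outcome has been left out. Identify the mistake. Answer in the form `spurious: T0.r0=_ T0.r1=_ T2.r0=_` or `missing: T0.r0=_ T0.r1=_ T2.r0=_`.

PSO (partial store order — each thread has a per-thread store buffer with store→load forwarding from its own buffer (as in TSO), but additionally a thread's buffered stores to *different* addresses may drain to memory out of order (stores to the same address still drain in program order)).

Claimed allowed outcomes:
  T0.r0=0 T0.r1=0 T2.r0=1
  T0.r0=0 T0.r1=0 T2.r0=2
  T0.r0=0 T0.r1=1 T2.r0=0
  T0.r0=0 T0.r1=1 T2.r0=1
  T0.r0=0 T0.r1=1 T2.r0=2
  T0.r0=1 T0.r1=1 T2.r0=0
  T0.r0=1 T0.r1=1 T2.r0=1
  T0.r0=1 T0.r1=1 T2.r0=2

missing: T0.r0=0 T0.r1=0 T2.r0=0

outcome vector order: (T0.r0,T0.r1,T2.r0)
under PSO → 0/0/0 0/0/1 0/0/2 0/1/0 0/1/1 0/1/2 1/1/0 1/1/1 1/1/2
PSO∖claimed = {0/0/0}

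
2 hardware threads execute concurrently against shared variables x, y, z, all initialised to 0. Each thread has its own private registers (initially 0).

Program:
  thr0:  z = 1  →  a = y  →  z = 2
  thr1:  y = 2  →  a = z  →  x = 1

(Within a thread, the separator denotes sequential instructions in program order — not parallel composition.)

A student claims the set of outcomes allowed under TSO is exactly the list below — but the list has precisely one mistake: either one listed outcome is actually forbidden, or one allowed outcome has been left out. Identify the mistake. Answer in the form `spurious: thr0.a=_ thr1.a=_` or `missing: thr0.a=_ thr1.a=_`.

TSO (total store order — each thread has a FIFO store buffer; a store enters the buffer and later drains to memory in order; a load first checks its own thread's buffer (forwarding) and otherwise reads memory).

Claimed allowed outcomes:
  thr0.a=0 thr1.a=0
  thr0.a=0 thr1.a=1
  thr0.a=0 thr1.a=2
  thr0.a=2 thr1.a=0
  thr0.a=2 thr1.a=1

missing: thr0.a=2 thr1.a=2

outcome vector order: (thr0.a,thr1.a)
under TSO → <0 0>, <0 1>, <0 2>, <2 0>, <2 1>, <2 2>
TSO∖claimed = {<2 2>}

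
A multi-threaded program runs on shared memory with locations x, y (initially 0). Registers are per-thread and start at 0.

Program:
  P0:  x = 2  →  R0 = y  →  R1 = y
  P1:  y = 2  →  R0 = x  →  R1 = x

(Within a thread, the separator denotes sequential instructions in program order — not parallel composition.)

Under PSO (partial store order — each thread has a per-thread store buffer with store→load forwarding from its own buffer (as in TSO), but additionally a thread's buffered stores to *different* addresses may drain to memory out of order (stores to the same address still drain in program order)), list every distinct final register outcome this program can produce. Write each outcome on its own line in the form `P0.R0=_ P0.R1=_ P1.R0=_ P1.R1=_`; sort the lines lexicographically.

P0.R0=0 P0.R1=0 P1.R0=0 P1.R1=0
P0.R0=0 P0.R1=0 P1.R0=0 P1.R1=2
P0.R0=0 P0.R1=0 P1.R0=2 P1.R1=2
P0.R0=0 P0.R1=2 P1.R0=0 P1.R1=0
P0.R0=0 P0.R1=2 P1.R0=0 P1.R1=2
P0.R0=0 P0.R1=2 P1.R0=2 P1.R1=2
P0.R0=2 P0.R1=2 P1.R0=0 P1.R1=0
P0.R0=2 P0.R1=2 P1.R0=0 P1.R1=2
P0.R0=2 P0.R1=2 P1.R0=2 P1.R1=2

outcome vector order: (P0.R0,P0.R1,P1.R0,P1.R1)
|PSO outcomes| = 9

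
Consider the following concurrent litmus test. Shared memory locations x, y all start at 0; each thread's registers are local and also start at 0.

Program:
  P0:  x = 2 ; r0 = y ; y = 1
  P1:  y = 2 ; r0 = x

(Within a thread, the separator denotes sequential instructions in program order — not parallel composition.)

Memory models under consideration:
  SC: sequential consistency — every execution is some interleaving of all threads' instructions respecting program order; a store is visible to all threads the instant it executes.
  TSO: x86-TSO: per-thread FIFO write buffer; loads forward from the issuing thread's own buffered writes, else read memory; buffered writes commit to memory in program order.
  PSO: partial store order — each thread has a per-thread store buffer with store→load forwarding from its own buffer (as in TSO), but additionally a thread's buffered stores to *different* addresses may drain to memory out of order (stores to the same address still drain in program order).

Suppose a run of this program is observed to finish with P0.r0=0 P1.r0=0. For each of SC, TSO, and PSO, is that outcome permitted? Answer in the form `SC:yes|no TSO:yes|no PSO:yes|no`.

outcome vector order: (P0.r0,P1.r0)
SC: 3 outcomes — {(0,2), (2,0), (2,2)}
TSO: 4 outcomes — {(0,0), (0,2), (2,0), (2,2)}
PSO: 4 outcomes — {(0,0), (0,2), (2,0), (2,2)}
target (0,0) ∈ {TSO,PSO}

SC:no TSO:yes PSO:yes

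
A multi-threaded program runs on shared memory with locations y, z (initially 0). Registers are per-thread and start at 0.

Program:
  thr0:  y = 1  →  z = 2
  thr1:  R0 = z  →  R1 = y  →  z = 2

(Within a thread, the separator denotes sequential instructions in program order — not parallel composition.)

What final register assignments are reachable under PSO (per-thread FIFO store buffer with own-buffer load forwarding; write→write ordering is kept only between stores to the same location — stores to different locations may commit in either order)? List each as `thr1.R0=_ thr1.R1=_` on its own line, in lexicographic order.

thr1.R0=0 thr1.R1=0
thr1.R0=0 thr1.R1=1
thr1.R0=2 thr1.R1=0
thr1.R0=2 thr1.R1=1

outcome vector order: (thr1.R0,thr1.R1)
|PSO outcomes| = 4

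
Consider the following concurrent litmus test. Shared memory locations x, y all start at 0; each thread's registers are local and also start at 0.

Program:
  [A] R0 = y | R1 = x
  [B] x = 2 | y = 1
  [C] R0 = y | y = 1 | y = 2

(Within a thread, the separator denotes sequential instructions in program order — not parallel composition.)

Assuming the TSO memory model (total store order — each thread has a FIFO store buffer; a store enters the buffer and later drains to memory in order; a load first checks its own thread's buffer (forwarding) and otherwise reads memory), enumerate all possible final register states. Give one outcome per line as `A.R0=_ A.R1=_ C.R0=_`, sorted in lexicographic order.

outcome vector order: (A.R0,A.R1,C.R0)
|TSO outcomes| = 10

A.R0=0 A.R1=0 C.R0=0
A.R0=0 A.R1=0 C.R0=1
A.R0=0 A.R1=2 C.R0=0
A.R0=0 A.R1=2 C.R0=1
A.R0=1 A.R1=0 C.R0=0
A.R0=1 A.R1=2 C.R0=0
A.R0=1 A.R1=2 C.R0=1
A.R0=2 A.R1=0 C.R0=0
A.R0=2 A.R1=2 C.R0=0
A.R0=2 A.R1=2 C.R0=1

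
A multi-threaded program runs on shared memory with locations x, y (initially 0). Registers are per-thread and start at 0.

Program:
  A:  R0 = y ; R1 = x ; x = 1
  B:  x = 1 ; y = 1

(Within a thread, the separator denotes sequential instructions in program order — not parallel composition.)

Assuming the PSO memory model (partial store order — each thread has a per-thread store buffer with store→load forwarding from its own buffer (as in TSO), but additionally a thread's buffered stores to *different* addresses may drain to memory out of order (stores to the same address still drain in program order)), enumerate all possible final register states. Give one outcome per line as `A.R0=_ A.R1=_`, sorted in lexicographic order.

outcome vector order: (A.R0,A.R1)
|PSO outcomes| = 4

A.R0=0 A.R1=0
A.R0=0 A.R1=1
A.R0=1 A.R1=0
A.R0=1 A.R1=1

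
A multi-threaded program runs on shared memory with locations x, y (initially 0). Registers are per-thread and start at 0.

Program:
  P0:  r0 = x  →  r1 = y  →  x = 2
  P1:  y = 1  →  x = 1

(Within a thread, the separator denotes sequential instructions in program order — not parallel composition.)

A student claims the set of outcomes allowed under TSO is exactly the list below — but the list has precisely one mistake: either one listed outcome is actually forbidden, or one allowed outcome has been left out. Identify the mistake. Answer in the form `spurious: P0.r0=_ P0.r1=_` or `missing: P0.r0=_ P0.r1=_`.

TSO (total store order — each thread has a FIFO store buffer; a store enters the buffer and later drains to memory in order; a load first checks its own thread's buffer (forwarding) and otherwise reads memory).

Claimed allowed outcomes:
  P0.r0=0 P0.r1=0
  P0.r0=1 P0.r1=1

outcome vector order: (P0.r0,P0.r1)
TSO: 3 outcomes — {00, 01, 11}
TSO∖claimed = {01}

missing: P0.r0=0 P0.r1=1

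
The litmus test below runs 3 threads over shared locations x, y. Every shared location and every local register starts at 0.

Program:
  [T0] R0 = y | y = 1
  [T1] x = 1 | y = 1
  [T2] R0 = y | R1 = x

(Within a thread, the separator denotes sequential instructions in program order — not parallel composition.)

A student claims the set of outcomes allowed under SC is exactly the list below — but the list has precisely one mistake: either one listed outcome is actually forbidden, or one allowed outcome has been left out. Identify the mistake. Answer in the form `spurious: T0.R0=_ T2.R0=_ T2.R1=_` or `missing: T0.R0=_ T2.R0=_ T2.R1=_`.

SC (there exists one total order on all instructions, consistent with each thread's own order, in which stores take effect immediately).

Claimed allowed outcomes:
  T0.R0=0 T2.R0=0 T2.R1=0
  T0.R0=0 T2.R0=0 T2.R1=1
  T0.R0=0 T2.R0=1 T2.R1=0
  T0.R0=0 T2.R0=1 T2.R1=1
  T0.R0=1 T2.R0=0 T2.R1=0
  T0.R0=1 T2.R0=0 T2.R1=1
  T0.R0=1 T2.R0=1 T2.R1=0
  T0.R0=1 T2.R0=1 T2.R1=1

spurious: T0.R0=1 T2.R0=1 T2.R1=0

outcome vector order: (T0.R0,T2.R0,T2.R1)
SC: 7 outcomes — {0/0/0; 0/0/1; 0/1/0; 0/1/1; 1/0/0; 1/0/1; 1/1/1}
claimed∖SC = {1/1/0}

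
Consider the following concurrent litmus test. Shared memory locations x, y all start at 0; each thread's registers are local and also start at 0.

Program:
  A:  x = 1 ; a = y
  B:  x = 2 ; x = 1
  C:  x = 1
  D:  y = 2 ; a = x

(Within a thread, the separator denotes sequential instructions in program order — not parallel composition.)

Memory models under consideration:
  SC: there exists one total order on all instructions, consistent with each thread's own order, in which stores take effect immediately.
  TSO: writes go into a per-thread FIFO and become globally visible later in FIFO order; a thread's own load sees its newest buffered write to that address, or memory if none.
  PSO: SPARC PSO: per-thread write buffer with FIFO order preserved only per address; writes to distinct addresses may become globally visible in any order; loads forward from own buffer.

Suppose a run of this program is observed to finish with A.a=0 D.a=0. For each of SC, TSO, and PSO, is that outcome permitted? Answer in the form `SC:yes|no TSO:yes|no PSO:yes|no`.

outcome vector order: (A.a,D.a)
[SC] allowed = {<0 1>, <0 2>, <2 0>, <2 1>, <2 2>}
[TSO] allowed = {<0 0>, <0 1>, <0 2>, <2 0>, <2 1>, <2 2>}
[PSO] allowed = {<0 0>, <0 1>, <0 2>, <2 0>, <2 1>, <2 2>}
target <0 0> ∈ {TSO,PSO}

SC:no TSO:yes PSO:yes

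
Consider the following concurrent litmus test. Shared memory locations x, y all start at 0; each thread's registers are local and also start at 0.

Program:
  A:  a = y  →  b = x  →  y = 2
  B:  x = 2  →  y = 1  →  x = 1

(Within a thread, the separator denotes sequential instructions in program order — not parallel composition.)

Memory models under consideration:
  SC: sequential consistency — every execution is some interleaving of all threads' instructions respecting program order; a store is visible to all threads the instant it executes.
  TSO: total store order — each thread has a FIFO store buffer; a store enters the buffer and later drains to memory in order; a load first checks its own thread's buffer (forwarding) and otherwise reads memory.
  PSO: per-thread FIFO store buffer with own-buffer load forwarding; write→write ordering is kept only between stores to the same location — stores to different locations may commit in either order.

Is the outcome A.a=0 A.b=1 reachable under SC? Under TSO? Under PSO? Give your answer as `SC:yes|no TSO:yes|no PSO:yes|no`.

SC:yes TSO:yes PSO:yes

outcome vector order: (A.a,A.b)
[SC] allowed = {00; 01; 02; 11; 12}
[TSO] allowed = {00; 01; 02; 11; 12}
[PSO] allowed = {00; 01; 02; 10; 11; 12}
target 01 ∈ {SC,TSO,PSO}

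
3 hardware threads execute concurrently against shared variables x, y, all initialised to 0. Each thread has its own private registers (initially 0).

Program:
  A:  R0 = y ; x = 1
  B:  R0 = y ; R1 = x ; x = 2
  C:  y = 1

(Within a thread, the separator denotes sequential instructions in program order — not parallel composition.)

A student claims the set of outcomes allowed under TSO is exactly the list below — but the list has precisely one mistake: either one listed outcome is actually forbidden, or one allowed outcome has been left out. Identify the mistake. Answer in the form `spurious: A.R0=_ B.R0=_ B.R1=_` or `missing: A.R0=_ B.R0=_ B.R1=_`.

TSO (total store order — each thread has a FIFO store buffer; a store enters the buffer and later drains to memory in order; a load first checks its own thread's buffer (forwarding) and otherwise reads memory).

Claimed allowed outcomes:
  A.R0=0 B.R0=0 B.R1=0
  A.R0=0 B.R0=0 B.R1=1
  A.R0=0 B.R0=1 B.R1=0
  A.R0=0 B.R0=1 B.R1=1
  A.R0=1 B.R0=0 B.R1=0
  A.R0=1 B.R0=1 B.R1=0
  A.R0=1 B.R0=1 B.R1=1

outcome vector order: (A.R0,B.R0,B.R1)
under TSO → 0/0/0 0/0/1 0/1/0 0/1/1 1/0/0 1/0/1 1/1/0 1/1/1
TSO∖claimed = {1/0/1}

missing: A.R0=1 B.R0=0 B.R1=1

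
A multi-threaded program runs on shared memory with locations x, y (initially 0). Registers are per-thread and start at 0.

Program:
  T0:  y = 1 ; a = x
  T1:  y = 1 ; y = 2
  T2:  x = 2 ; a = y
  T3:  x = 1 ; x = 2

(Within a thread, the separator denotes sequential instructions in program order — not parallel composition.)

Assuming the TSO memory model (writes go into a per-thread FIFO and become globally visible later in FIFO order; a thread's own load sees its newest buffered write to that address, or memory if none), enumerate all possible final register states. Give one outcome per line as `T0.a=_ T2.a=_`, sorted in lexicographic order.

outcome vector order: (T0.a,T2.a)
|TSO outcomes| = 9

T0.a=0 T2.a=0
T0.a=0 T2.a=1
T0.a=0 T2.a=2
T0.a=1 T2.a=0
T0.a=1 T2.a=1
T0.a=1 T2.a=2
T0.a=2 T2.a=0
T0.a=2 T2.a=1
T0.a=2 T2.a=2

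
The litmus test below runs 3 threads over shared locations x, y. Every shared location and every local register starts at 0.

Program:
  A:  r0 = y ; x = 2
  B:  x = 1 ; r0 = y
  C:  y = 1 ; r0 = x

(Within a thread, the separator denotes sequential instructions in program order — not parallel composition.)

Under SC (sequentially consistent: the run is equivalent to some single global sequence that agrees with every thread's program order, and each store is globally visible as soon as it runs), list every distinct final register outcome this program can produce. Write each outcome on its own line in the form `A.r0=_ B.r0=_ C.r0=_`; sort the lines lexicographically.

A.r0=0 B.r0=0 C.r0=1
A.r0=0 B.r0=0 C.r0=2
A.r0=0 B.r0=1 C.r0=0
A.r0=0 B.r0=1 C.r0=1
A.r0=0 B.r0=1 C.r0=2
A.r0=1 B.r0=0 C.r0=1
A.r0=1 B.r0=0 C.r0=2
A.r0=1 B.r0=1 C.r0=0
A.r0=1 B.r0=1 C.r0=1
A.r0=1 B.r0=1 C.r0=2

outcome vector order: (A.r0,B.r0,C.r0)
|SC outcomes| = 10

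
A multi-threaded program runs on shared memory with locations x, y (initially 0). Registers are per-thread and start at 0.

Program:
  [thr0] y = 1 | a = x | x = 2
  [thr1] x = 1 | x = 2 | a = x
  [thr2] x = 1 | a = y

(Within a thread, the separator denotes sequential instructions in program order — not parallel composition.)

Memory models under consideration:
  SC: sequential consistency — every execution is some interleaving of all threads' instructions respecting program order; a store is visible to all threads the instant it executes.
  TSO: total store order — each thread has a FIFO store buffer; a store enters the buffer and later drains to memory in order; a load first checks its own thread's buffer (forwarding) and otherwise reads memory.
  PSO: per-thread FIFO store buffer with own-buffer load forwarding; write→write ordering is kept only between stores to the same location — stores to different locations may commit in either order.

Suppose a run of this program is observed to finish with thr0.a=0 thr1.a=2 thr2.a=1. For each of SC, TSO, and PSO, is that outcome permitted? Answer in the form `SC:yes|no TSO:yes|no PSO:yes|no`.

SC:yes TSO:yes PSO:yes

outcome vector order: (thr0.a,thr1.a,thr2.a)
under SC → <0 1 1>, <0 2 1>, <1 1 0>, <1 1 1>, <1 2 0>, <1 2 1>, <2 1 1>, <2 2 0>, <2 2 1>
under TSO → <0 1 0>, <0 1 1>, <0 2 0>, <0 2 1>, <1 1 0>, <1 1 1>, <1 2 0>, <1 2 1>, <2 1 0>, <2 1 1>, <2 2 0>, <2 2 1>
under PSO → <0 1 0>, <0 1 1>, <0 2 0>, <0 2 1>, <1 1 0>, <1 1 1>, <1 2 0>, <1 2 1>, <2 1 0>, <2 1 1>, <2 2 0>, <2 2 1>
target <0 2 1> ∈ {SC,TSO,PSO}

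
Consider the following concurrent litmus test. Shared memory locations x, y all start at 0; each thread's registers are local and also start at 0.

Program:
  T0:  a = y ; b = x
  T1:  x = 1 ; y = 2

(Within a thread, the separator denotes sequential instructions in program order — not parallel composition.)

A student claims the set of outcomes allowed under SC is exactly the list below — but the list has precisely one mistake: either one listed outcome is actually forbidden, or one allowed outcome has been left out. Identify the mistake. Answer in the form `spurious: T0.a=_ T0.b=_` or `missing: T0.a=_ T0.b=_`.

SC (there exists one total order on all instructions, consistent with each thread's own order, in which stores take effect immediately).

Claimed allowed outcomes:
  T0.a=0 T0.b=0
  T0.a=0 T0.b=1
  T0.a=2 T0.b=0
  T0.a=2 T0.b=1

spurious: T0.a=2 T0.b=0

outcome vector order: (T0.a,T0.b)
[SC] allowed = {00 01 21}
claimed∖SC = {20}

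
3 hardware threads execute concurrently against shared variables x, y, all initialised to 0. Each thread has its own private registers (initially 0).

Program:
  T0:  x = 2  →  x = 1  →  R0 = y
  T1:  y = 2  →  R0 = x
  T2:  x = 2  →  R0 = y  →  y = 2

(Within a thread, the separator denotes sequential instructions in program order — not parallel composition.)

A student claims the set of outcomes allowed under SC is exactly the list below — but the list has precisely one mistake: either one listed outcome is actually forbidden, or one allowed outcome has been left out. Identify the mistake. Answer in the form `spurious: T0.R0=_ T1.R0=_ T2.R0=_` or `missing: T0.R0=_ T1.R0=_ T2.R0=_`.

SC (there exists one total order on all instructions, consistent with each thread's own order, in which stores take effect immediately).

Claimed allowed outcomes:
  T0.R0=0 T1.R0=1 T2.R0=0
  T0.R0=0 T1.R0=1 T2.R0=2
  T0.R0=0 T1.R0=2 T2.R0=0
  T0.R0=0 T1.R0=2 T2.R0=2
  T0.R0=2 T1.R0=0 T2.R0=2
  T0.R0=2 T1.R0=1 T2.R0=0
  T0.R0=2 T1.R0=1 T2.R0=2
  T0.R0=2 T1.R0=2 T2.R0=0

missing: T0.R0=2 T1.R0=2 T2.R0=2

outcome vector order: (T0.R0,T1.R0,T2.R0)
[SC] allowed = {010; 012; 020; 022; 202; 210; 212; 220; 222}
SC∖claimed = {222}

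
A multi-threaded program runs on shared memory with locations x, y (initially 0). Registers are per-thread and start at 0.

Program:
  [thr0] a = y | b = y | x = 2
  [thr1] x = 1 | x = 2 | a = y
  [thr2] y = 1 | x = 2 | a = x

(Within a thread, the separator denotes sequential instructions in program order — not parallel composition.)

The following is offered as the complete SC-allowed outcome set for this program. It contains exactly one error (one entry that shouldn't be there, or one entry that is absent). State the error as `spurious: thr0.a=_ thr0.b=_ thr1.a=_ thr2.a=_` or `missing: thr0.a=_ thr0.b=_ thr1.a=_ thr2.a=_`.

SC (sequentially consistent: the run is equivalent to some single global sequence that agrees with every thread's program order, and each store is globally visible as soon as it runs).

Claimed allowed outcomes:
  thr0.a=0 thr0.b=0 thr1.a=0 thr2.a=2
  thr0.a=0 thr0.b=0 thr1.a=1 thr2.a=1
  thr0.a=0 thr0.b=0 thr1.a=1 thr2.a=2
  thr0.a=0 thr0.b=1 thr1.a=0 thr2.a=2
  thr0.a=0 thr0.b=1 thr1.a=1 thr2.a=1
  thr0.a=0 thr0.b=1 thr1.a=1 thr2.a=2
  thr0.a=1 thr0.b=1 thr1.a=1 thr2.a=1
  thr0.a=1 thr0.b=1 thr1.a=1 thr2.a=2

outcome vector order: (thr0.a,thr0.b,thr1.a,thr2.a)
SC: 9 outcomes — {<0 0 0 2>, <0 0 1 1>, <0 0 1 2>, <0 1 0 2>, <0 1 1 1>, <0 1 1 2>, <1 1 0 2>, <1 1 1 1>, <1 1 1 2>}
SC∖claimed = {<1 1 0 2>}

missing: thr0.a=1 thr0.b=1 thr1.a=0 thr2.a=2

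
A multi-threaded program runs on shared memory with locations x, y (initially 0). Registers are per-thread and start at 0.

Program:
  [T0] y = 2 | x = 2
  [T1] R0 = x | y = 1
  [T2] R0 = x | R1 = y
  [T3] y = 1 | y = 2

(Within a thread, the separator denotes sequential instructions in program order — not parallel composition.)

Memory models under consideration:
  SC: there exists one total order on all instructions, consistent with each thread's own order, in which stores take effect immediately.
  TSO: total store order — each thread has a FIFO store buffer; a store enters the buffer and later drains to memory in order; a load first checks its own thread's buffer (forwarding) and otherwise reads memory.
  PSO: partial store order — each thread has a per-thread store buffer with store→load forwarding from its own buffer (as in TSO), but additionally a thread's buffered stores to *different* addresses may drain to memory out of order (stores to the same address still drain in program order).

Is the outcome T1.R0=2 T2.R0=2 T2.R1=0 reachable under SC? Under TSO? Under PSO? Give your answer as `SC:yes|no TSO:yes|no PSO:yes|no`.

outcome vector order: (T1.R0,T2.R0,T2.R1)
SC (10): 000, 001, 002, 021, 022, 200, 201, 202, 221, 222
TSO (10): 000, 001, 002, 021, 022, 200, 201, 202, 221, 222
PSO (12): 000, 001, 002, 020, 021, 022, 200, 201, 202, 220, 221, 222
target 220 ∈ {PSO}

SC:no TSO:no PSO:yes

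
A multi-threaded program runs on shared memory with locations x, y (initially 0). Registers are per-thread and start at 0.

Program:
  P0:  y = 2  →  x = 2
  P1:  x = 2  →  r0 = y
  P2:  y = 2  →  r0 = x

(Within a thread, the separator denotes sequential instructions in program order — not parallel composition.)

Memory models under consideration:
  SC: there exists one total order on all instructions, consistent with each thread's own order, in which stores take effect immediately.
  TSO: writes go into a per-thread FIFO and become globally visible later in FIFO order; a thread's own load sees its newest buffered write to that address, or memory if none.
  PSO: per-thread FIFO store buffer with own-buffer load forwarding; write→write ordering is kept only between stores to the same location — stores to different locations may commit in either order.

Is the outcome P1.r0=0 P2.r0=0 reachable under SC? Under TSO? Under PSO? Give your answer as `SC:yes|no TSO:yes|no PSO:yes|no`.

SC:no TSO:yes PSO:yes

outcome vector order: (P1.r0,P2.r0)
SC: 3 outcomes — {0/2; 2/0; 2/2}
TSO: 4 outcomes — {0/0; 0/2; 2/0; 2/2}
PSO: 4 outcomes — {0/0; 0/2; 2/0; 2/2}
target 0/0 ∈ {TSO,PSO}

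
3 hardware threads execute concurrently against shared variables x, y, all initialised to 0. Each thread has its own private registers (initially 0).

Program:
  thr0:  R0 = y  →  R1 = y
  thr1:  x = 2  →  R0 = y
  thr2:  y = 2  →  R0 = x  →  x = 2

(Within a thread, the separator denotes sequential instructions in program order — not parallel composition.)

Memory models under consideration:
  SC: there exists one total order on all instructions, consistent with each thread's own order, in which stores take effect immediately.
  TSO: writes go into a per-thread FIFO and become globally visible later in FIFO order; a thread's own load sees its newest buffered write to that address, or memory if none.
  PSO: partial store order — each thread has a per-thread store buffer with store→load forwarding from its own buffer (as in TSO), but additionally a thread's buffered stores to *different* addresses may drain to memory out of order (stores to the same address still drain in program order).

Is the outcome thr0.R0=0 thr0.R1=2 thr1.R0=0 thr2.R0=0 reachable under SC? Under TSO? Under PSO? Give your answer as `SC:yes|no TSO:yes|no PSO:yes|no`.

outcome vector order: (thr0.R0,thr0.R1,thr1.R0,thr2.R0)
under SC → <0 0 0 2> <0 0 2 0> <0 0 2 2> <0 2 0 2> <0 2 2 0> <0 2 2 2> <2 2 0 2> <2 2 2 0> <2 2 2 2>
under TSO → <0 0 0 0> <0 0 0 2> <0 0 2 0> <0 0 2 2> <0 2 0 0> <0 2 0 2> <0 2 2 0> <0 2 2 2> <2 2 0 0> <2 2 0 2> <2 2 2 0> <2 2 2 2>
under PSO → <0 0 0 0> <0 0 0 2> <0 0 2 0> <0 0 2 2> <0 2 0 0> <0 2 0 2> <0 2 2 0> <0 2 2 2> <2 2 0 0> <2 2 0 2> <2 2 2 0> <2 2 2 2>
target <0 2 0 0> ∈ {TSO,PSO}

SC:no TSO:yes PSO:yes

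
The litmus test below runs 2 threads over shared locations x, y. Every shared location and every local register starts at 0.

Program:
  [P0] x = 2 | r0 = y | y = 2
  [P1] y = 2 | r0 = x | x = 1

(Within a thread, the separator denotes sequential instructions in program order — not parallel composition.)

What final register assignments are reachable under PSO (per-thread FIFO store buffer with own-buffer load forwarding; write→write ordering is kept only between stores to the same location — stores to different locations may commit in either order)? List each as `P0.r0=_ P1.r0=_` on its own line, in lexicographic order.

outcome vector order: (P0.r0,P1.r0)
|PSO outcomes| = 4

P0.r0=0 P1.r0=0
P0.r0=0 P1.r0=2
P0.r0=2 P1.r0=0
P0.r0=2 P1.r0=2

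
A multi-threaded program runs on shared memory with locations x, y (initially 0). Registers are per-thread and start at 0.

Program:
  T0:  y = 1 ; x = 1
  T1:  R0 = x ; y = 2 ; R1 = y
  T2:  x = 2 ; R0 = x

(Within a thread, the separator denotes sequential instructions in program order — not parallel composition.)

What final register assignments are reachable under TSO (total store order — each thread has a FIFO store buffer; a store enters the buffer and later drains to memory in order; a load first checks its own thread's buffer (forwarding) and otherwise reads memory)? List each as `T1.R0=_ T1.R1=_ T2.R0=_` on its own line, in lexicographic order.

T1.R0=0 T1.R1=1 T2.R0=1
T1.R0=0 T1.R1=1 T2.R0=2
T1.R0=0 T1.R1=2 T2.R0=1
T1.R0=0 T1.R1=2 T2.R0=2
T1.R0=1 T1.R1=2 T2.R0=1
T1.R0=1 T1.R1=2 T2.R0=2
T1.R0=2 T1.R1=1 T2.R0=1
T1.R0=2 T1.R1=1 T2.R0=2
T1.R0=2 T1.R1=2 T2.R0=1
T1.R0=2 T1.R1=2 T2.R0=2

outcome vector order: (T1.R0,T1.R1,T2.R0)
|TSO outcomes| = 10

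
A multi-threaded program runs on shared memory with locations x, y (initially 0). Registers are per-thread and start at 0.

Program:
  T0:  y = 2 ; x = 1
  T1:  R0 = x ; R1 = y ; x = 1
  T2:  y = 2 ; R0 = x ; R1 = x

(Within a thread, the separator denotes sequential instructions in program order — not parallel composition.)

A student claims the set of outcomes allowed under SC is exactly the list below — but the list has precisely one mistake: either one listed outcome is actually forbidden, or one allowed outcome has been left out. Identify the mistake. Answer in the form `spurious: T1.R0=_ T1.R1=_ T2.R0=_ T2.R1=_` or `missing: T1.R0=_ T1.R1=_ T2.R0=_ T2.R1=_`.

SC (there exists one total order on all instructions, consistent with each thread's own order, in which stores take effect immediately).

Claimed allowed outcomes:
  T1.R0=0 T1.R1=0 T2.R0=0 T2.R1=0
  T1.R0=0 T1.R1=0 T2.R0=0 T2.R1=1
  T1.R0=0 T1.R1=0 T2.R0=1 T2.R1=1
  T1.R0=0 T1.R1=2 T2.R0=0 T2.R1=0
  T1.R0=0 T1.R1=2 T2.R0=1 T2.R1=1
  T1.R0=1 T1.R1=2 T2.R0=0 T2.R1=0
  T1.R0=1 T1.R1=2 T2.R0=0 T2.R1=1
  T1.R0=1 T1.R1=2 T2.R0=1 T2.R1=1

outcome vector order: (T1.R0,T1.R1,T2.R0,T2.R1)
SC (9): <0 0 0 0> <0 0 0 1> <0 0 1 1> <0 2 0 0> <0 2 0 1> <0 2 1 1> <1 2 0 0> <1 2 0 1> <1 2 1 1>
SC∖claimed = {<0 2 0 1>}

missing: T1.R0=0 T1.R1=2 T2.R0=0 T2.R1=1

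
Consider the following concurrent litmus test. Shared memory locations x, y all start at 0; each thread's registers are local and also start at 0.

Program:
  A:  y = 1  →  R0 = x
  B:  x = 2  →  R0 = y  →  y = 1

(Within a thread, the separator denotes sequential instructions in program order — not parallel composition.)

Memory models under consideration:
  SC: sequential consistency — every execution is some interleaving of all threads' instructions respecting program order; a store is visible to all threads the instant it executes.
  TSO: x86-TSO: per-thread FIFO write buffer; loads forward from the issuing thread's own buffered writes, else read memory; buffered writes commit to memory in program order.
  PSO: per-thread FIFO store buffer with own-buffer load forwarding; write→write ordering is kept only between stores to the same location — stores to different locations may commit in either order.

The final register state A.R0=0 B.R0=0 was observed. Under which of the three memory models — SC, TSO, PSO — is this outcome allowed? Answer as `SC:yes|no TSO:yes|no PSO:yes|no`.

SC:no TSO:yes PSO:yes

outcome vector order: (A.R0,B.R0)
SC (3): 01; 20; 21
TSO (4): 00; 01; 20; 21
PSO (4): 00; 01; 20; 21
target 00 ∈ {TSO,PSO}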